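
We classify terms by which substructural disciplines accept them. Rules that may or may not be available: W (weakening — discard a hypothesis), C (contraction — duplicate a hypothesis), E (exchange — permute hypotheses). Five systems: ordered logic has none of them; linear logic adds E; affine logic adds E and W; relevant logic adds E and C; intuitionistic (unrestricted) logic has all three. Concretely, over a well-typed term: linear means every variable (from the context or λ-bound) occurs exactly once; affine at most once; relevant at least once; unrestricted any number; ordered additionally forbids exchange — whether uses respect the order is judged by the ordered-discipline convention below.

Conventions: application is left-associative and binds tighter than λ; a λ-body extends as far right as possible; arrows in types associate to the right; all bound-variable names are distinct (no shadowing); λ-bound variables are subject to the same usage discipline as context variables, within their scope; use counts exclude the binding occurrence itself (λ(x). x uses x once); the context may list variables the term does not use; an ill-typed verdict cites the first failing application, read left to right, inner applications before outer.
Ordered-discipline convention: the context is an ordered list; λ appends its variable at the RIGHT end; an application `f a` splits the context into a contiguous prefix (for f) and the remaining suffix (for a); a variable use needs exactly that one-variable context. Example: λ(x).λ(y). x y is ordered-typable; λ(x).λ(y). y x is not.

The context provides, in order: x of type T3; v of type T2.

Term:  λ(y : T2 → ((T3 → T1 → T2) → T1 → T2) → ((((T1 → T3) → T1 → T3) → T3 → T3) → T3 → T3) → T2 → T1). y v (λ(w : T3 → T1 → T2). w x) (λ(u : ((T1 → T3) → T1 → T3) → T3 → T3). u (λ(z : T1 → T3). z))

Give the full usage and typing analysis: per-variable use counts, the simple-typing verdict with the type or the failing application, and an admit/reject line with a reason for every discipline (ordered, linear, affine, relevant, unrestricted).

counts: x ×1; v ×1; y (bound) ×1; w (bound) ×1; u (bound) ×1; z (bound) ×1
uses in reading order: y, v, w, x, u, z
typing: well-typed at (T2 → ((T3 → T1 → T2) → T1 → T2) → ((((T1 → T3) → T1 → T3) → T3 → T3) → T3 → T3) → T2 → T1) → T2 → T1
ordered ✗ (needs exchange: uses follow y, v, w, x, u, z)
linear ✓ (single use per variable (x, v, y, w, u, z))
affine ✓ (at most one use each (x, v, y, w, u, z))
relevant ✓ (every one of x, v, y, w, u, z appears)
unrestricted ✓ (simply typable at (T2 → ((T3 → T1 → T2) → T1 → T2) → ((((T1 → T3) → T1 → T3) → T3 → T3) → T3 → T3) → T2 → T1) → T2 → T1; W, C, E all held)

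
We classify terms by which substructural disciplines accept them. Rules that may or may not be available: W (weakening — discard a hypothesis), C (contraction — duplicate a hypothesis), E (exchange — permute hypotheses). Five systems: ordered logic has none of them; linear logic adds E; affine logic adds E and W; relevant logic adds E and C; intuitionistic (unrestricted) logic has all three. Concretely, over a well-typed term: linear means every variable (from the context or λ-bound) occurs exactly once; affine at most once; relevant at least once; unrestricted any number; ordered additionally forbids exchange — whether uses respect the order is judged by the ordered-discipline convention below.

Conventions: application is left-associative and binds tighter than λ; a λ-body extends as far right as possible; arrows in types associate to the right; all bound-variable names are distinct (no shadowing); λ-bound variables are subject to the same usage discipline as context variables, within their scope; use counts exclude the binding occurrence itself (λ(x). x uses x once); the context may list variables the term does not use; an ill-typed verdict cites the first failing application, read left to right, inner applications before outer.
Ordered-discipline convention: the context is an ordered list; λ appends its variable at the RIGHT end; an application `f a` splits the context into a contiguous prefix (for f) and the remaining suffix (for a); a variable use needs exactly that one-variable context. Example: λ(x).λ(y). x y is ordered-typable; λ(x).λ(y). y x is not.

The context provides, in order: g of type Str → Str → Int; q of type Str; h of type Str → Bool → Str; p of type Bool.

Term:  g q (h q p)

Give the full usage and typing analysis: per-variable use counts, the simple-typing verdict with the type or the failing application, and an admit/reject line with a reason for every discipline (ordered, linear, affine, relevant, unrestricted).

use counts: g: 1; q: 2; h: 1; p: 1
use order (left to right): g, q, h, q, p
typing: well-typed — term : Int
ordered ✗ (q ×2 used more than once (contraction))
linear ✗ (q ×2 used more than once (contraction))
affine ✗ (q ×2 used more than once (contraction))
relevant ✓ (none of g, q, h, p goes unused)
unrestricted ✓ (simply typable at Int; W, C, E all held)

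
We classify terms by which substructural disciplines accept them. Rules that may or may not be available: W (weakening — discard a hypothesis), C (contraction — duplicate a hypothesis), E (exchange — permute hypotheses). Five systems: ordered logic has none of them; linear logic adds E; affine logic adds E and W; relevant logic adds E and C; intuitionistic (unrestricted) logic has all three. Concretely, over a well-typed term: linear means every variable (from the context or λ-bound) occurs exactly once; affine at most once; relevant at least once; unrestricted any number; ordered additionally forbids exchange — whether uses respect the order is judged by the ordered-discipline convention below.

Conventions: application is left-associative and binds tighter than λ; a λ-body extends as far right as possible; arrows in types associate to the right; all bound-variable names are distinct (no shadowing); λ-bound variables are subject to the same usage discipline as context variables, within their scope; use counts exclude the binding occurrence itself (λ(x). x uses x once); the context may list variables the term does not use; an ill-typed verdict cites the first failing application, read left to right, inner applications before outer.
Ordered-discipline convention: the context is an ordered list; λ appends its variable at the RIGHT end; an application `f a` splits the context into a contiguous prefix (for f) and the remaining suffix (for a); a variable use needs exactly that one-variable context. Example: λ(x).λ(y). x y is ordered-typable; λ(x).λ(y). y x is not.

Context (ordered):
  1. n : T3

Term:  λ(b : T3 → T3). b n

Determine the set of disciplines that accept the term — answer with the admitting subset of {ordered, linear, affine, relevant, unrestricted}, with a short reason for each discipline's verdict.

admitted in: linear, affine, relevant, unrestricted
counts: n: 1×, b (λ-bound): 1×
use order (left to right): b, n
typing: the term checks, with type (T3 → T3) → T3
ordered: ✗, no ordered split (uses run b, n)
linear: ✓, exactly-once usage across n, b
affine: ✓, no duplicate uses among n, b
relevant: ✓, n, b: all used, weakening unneeded
unrestricted: ✓, well-typed at (T3 → T3) → T3; no restrictions here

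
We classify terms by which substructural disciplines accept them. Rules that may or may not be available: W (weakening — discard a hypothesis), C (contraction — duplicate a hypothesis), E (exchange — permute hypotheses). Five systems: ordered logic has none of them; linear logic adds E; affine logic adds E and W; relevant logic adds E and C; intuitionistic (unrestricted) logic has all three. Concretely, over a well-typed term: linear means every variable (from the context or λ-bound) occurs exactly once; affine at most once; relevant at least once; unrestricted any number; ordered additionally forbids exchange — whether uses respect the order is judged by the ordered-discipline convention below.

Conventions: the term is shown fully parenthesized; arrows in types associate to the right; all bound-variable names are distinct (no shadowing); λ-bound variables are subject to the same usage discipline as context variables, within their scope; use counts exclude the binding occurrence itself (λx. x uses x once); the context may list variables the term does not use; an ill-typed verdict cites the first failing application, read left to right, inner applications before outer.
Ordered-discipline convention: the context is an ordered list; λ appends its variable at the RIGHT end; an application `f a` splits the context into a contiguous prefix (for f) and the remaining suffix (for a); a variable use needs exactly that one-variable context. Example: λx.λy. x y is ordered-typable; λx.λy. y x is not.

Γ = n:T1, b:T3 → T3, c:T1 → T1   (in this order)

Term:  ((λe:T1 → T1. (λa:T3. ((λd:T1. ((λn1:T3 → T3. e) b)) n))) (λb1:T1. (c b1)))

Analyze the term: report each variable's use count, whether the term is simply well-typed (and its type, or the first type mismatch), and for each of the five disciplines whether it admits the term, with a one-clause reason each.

counts: n ×1, b ×1, c ×1, e (λ-bound) ×1, a (λ-bound) ×0, d (λ-bound) ×0, n1 (λ-bound) ×0, b1 (λ-bound) ×1
left-to-right use order: e, b, n, c, b1
typing: the term checks, with type T3 → T1 → T1
ordered ✗ (needs weakening: a, d, n1 unused)
linear ✗ (needs weakening: a, d, n1 unused)
affine ✓ (no duplicate uses among n, b, c, e, a, d, n1, b1)
relevant ✗ (needs weakening: a, d, n1 unused)
unrestricted ✓ (well-typed at T3 → T1 → T1; no restrictions here)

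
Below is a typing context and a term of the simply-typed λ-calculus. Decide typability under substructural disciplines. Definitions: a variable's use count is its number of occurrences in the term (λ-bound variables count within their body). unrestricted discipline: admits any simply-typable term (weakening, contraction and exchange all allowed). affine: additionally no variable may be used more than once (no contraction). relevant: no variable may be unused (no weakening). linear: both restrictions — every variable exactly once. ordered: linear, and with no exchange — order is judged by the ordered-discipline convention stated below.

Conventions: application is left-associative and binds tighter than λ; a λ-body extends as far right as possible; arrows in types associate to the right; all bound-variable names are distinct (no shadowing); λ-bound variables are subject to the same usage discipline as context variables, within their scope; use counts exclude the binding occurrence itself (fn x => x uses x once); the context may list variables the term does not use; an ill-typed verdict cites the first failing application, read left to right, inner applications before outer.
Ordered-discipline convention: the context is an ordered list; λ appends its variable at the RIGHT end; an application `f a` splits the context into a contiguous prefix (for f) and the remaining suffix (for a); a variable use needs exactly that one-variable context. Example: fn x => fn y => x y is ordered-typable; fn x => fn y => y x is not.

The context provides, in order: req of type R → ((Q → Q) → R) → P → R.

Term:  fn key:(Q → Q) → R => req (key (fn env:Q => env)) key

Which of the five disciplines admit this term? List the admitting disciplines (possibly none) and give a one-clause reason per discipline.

accepted by: relevant, unrestricted
counts: req: 1×; key (λ-bound): 2×; env (λ-bound): 1×
order of uses: req, key, env, key
typing: ✓ — ((Q → Q) → R) → P → R
ordered: ✗, needs contraction — key ×2
linear: ✗, needs contraction — key ×2
affine: ✗, needs contraction — key ×2
relevant: ✓, req, key, env: all used, weakening unneeded
unrestricted: ✓, type-checks (((Q → Q) → R) → P → R) and nothing is barred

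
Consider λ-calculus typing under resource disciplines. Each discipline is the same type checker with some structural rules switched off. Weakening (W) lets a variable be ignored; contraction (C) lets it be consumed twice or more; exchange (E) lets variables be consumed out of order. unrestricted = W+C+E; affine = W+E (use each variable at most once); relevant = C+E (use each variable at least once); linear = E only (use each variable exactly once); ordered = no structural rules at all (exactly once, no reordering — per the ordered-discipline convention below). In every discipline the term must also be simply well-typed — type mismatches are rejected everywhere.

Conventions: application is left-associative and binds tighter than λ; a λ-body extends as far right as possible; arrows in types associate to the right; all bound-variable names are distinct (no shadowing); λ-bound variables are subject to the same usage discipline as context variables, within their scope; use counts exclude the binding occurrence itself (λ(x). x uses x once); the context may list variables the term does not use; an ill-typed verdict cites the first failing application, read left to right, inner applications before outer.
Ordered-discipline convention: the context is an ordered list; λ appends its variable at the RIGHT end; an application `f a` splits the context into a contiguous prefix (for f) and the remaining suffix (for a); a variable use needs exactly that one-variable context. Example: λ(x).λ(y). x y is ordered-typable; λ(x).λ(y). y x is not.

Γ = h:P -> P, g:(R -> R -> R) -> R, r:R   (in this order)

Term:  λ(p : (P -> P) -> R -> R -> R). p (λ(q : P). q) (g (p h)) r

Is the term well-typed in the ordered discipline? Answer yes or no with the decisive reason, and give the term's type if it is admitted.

no — repeated use of p ×2
counts: h ×1, g ×1, r ×1, p (bound) ×2, q (bound) ×1
left-to-right use order: p, q, g, p, h, r
typing: ✓ — ((P -> P) -> R -> R -> R) -> R
all disciplines: ordered ✗; linear ✗; affine ✗; relevant ✓; unrestricted ✓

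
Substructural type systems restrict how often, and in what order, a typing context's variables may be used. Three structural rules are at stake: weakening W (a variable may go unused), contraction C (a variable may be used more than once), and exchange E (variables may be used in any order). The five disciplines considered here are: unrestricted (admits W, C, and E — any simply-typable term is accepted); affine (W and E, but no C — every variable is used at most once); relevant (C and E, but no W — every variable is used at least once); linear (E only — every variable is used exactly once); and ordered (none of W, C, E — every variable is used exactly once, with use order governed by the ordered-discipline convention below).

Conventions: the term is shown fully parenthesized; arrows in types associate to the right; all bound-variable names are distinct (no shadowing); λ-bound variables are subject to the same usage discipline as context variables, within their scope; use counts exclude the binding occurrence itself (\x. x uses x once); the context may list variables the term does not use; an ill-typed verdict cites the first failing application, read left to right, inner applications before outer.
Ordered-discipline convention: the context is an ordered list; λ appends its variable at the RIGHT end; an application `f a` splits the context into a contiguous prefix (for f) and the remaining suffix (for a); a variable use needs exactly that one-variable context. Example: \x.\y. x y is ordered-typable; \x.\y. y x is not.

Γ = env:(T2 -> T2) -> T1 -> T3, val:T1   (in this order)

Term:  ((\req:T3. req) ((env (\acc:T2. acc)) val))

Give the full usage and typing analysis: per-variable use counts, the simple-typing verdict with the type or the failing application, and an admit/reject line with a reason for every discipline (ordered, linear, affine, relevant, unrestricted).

usage: env ×1, val ×1, req (bound) ×1, acc (bound) ×1
order of uses: req, env, acc, val
typing: well-typed — term : T3
ordered: ✓ — env, val, req, acc once each; derivable with no W/C/E
linear: ✓ — single use per variable (env, val, req, acc)
affine: ✓ — no duplicate uses among env, val, req, acc
relevant: ✓ — every one of env, val, req, acc appears
unrestricted: ✓ — simply typable at T3; W, C, E all held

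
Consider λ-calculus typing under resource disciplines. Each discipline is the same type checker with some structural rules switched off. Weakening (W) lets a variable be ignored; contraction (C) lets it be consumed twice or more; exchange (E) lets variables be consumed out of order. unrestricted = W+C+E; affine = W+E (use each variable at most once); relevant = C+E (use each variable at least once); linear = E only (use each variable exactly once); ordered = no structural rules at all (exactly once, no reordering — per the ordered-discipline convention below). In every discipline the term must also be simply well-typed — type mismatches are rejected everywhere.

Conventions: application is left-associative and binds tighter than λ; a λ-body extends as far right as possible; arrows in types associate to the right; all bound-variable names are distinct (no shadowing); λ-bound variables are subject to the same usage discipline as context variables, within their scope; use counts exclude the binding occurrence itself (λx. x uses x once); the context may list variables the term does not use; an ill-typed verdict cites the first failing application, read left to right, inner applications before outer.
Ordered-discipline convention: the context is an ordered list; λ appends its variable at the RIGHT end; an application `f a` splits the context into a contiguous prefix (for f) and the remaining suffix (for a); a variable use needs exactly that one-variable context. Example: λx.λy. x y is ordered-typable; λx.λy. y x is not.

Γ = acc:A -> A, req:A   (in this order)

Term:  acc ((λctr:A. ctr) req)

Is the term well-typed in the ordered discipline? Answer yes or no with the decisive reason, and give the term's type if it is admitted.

yes — one use each (acc, req, ctr); ordered split holds; term : A
variable uses: acc=1; req=1; ctr (bound)=1
uses in reading order: acc, ctr, req
typing: well-typed at A
per-discipline verdicts: ordered ✓ | linear ✓ | affine ✓ | relevant ✓ | unrestricted ✓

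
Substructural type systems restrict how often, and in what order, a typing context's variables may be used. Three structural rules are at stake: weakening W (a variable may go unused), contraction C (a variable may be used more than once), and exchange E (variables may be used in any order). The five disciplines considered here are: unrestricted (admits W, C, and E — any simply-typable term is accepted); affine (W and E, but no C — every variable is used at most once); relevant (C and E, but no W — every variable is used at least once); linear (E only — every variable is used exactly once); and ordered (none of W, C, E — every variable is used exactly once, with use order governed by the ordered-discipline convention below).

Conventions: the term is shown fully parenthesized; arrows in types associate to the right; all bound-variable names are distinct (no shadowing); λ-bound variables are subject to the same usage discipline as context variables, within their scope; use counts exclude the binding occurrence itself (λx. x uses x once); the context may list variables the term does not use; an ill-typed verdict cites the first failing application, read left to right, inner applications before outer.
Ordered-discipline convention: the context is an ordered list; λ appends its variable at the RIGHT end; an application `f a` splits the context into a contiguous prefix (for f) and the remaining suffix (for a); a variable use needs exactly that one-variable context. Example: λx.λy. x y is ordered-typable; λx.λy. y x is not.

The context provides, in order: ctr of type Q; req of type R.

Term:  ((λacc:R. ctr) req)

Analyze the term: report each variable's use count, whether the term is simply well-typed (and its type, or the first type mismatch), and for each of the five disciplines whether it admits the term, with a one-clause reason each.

use counts: ctr ×1; req ×1; acc [bound] ×0
uses in reading order: ctr, req
typing: well-typed — term : Q
ordered: ✗ — acc never used (weakening)
linear: ✗ — acc never used (weakening)
affine: ✓ — none of ctr, req, acc used more than once
relevant: ✗ — acc never used (weakening)
unrestricted: ✓ — simply typable at Q; W, C, E all held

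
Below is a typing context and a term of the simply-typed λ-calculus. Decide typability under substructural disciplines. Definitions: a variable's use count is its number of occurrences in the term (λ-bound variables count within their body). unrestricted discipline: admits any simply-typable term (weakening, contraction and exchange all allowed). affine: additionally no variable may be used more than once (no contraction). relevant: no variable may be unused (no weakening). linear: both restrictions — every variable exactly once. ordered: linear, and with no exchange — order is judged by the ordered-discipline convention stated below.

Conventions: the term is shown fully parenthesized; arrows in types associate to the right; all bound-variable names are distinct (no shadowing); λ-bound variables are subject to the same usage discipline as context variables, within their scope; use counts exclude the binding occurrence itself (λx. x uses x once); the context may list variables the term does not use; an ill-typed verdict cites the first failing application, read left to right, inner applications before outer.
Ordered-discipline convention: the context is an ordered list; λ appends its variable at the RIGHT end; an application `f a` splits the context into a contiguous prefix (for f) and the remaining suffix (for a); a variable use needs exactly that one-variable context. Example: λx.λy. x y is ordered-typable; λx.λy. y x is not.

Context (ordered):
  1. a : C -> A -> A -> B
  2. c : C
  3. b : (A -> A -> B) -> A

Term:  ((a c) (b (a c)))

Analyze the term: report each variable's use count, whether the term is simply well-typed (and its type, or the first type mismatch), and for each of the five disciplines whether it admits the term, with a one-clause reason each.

counts: a ×2; c ×2; b ×1
left-to-right use order: a, c, b, a, c
typing: the term checks, with type A -> B
ordered ✗ (needs contraction — a ×2, c ×2)
linear ✗ (needs contraction — a ×2, c ×2)
affine ✗ (needs contraction — a ×2, c ×2)
relevant ✓ (at least one use each (a, c, b))
unrestricted ✓ (simply typable at A -> B; W, C, E all held)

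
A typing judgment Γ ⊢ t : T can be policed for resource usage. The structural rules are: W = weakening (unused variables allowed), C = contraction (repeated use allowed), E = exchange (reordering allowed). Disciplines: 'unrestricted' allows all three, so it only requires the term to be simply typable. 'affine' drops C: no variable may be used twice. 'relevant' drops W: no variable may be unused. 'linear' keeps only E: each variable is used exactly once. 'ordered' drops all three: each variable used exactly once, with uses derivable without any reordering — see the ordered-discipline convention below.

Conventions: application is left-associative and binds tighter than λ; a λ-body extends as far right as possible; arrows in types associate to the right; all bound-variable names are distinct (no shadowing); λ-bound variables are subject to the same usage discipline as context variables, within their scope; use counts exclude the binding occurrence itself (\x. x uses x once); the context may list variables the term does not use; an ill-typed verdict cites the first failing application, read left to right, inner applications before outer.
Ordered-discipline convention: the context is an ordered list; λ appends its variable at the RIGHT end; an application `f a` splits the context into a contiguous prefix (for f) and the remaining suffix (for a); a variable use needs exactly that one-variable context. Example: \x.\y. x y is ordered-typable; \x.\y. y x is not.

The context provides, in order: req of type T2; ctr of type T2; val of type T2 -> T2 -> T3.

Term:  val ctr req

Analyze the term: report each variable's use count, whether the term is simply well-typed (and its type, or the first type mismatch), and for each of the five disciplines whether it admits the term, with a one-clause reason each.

counts: req=1; ctr=1; val=1
uses in reading order: val, ctr, req
typing: the term checks, with type T3
ordered: ✗, no ordered split (uses run val, ctr, req)
linear: ✓, each of req, ctr, val used exactly once
affine: ✓, no duplicate uses among req, ctr, val
relevant: ✓, at least one use each (req, ctr, val)
unrestricted: ✓, simply typable at T3; W, C, E all held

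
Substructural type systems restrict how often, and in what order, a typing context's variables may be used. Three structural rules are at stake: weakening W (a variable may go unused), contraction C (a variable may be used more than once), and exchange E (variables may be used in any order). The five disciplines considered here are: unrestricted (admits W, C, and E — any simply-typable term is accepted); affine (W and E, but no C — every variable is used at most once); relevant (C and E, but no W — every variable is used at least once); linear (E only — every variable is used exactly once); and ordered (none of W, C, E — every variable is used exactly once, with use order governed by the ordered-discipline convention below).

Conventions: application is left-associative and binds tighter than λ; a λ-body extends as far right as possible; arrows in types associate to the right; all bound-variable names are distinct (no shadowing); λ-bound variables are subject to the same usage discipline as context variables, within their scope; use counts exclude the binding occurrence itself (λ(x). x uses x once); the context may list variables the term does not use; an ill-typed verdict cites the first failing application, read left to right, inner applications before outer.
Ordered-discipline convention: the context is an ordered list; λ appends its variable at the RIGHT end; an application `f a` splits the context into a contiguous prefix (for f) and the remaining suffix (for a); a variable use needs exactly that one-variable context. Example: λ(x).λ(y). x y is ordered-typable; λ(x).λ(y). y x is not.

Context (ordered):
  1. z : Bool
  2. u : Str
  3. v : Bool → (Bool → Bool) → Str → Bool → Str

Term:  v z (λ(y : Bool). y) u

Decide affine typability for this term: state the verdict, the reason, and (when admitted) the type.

yes — no duplicate uses among z, u, v, y; term : Bool → Str
use counts: z=1; u=1; v=1; y (λ-bound)=1
use order (left to right): v, z, y, u
typing: the term checks, with type Bool → Str
per-discipline verdicts: ordered ✗ | linear ✓ | affine ✓ | relevant ✓ | unrestricted ✓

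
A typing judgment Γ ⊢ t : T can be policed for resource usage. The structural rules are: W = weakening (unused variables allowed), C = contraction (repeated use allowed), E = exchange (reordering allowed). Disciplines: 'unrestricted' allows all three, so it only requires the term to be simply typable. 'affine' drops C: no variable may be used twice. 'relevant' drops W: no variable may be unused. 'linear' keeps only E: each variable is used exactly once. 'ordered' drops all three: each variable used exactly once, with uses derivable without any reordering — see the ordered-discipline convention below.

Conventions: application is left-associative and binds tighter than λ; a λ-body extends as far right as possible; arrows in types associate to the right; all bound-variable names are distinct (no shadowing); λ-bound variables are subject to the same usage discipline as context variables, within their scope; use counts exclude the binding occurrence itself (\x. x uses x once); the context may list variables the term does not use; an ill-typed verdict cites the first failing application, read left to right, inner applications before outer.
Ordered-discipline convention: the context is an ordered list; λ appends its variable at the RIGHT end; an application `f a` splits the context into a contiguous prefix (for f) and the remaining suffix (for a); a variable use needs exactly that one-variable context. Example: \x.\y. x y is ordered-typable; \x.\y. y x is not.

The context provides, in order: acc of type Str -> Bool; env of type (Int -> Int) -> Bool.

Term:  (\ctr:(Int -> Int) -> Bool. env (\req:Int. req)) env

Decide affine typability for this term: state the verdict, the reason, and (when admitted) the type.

no — needs contraction — env ×2
variable uses: acc ×0, env ×2, ctr (λ-bound) ×0, req (λ-bound) ×1
order of uses: env, req, env
typing: well-typed at Bool
per-discipline verdicts: ordered ✗; linear ✗; affine ✗; relevant ✗; unrestricted ✓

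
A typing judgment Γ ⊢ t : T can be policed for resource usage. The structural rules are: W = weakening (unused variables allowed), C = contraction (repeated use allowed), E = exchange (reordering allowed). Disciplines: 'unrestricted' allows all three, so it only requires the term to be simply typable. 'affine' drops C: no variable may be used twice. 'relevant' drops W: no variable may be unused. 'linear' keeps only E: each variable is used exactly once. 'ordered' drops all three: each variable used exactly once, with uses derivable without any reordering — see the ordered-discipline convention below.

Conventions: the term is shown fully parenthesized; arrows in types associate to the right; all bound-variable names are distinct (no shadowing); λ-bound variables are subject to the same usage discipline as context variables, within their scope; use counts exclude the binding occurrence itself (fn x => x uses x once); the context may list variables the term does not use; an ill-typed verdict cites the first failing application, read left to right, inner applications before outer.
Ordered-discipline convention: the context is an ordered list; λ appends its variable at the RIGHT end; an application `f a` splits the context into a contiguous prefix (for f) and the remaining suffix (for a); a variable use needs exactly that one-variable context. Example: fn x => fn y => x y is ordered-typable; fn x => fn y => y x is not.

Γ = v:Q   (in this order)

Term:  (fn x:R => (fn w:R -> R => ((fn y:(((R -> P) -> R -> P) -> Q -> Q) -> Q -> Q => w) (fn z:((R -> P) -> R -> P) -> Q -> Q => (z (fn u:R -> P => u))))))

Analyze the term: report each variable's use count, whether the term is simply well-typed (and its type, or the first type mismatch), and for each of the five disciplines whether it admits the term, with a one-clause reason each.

variable uses: v: 0×; x [bound]: 0×; w [bound]: 1×; y [bound]: 0×; z [bound]: 1×; u [bound]: 1×
left-to-right use order: w, z, u
typing: ✓ — R -> (R -> R) -> R -> R
ordered: ✗, v, x, y left unused
linear: ✗, v, x, y left unused
affine: ✓, none of v, x, w, y, z, u used more than once
relevant: ✗, v, x, y left unused
unrestricted: ✓, type-checks (R -> (R -> R) -> R -> R) and nothing is barred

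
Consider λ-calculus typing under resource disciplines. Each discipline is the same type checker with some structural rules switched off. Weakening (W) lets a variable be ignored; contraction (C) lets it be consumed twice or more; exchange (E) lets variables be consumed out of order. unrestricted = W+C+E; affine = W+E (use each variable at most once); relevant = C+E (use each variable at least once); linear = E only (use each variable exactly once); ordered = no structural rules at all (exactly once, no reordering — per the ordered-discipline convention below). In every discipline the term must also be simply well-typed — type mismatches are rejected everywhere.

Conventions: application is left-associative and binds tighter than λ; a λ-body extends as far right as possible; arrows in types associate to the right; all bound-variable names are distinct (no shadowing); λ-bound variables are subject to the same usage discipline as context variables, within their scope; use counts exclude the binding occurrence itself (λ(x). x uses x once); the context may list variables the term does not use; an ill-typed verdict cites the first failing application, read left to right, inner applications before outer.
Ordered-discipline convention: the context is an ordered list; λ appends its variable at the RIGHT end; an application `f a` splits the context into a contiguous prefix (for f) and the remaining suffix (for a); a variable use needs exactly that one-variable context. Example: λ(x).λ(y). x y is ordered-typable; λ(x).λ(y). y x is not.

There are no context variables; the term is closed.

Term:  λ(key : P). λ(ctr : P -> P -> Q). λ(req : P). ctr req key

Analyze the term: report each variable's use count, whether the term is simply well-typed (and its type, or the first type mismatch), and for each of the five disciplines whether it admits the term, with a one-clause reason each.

variable uses: key (λ-bound) ×1; ctr (λ-bound) ×1; req (λ-bound) ×1
use order (left to right): ctr, req, key
typing: ✓ — P -> (P -> P -> Q) -> P -> Q
ordered: ✗ — no ordered split (uses run ctr, req, key)
linear: ✓ — key, ctr, req: one use apiece
affine: ✓ — at most one use each (key, ctr, req)
relevant: ✓ — every one of key, ctr, req appears
unrestricted: ✓ — typability at P -> (P -> P -> Q) -> P -> Q is all that's needed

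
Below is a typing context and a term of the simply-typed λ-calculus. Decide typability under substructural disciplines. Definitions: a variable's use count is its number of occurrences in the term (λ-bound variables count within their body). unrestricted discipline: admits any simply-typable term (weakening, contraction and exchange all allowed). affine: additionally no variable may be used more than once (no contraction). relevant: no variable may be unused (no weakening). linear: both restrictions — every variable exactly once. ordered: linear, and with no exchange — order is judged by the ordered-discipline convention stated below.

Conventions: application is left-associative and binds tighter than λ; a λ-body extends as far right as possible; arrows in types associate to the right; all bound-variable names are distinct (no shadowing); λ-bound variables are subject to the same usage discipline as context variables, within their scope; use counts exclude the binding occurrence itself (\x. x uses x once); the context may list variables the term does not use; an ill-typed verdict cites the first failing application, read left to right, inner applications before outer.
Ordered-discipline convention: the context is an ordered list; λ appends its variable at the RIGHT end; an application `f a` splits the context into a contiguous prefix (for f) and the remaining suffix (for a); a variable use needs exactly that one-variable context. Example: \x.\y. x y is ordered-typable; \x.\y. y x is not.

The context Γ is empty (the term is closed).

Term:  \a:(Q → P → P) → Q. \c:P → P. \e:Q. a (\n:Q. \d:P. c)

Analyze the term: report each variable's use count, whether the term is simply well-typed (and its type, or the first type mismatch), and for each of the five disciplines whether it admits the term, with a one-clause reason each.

variable uses: a (λ-bound): 1×, c (λ-bound): 1×, e (λ-bound): 0×, n (λ-bound): 0×, d (λ-bound): 0×
use order (left to right): a, c
typing: ill-typed: argument of type Q → P → P → P where Q → P → P is required
ordered: ✗, not simply typable
linear: ✗, fails simple typing
affine: ✗, a type mismatch blocks all five
relevant: ✗, the type mismatch rejects it
unrestricted: ✗, not simply typable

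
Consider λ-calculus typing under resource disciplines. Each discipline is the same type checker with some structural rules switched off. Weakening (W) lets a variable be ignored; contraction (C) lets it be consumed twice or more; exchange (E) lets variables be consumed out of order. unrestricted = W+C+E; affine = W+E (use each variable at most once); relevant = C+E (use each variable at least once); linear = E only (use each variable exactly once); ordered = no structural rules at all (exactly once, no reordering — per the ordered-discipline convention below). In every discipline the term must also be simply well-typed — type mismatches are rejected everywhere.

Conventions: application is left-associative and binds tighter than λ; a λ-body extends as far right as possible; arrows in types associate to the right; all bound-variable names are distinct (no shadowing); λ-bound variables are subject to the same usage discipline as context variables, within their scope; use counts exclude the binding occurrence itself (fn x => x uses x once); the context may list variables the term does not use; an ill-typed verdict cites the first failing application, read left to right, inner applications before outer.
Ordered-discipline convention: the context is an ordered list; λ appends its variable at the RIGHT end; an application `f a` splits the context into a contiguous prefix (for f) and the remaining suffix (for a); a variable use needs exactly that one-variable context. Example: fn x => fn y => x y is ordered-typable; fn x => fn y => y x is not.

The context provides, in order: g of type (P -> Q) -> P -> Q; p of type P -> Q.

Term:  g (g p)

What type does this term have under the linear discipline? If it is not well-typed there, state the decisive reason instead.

not well-typed under linear — uses contraction: g ×2
usage: g: 2×; p: 1×
uses in reading order: g, g, p
typing: well-typed — term : P -> Q
all disciplines: ordered ✗; linear ✗; affine ✗; relevant ✓; unrestricted ✓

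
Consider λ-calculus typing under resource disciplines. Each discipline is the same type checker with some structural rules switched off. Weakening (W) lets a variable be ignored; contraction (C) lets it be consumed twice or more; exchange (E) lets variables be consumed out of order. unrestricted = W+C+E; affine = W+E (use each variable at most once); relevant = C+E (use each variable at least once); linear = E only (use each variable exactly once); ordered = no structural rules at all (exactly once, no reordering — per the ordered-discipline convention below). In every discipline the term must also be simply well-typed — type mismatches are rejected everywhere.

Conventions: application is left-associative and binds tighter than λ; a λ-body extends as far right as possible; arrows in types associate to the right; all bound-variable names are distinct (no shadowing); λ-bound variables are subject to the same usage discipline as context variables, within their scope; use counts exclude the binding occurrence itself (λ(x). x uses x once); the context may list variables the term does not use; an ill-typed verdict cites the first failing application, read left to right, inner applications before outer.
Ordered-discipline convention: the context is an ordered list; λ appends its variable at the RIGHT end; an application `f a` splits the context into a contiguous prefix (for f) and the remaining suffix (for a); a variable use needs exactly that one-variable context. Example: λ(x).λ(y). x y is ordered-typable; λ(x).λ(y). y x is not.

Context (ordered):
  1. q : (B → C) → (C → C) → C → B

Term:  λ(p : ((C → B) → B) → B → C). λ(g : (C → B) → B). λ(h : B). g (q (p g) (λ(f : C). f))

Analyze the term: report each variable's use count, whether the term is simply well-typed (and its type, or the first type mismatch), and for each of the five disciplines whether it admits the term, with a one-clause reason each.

variable uses: q ×1, p (bound) ×1, g (bound) ×2, h (bound) ×0, f (bound) ×1
use order (left to right): g, q, p, g, f
typing: well-typed at (((C → B) → B) → B → C) → ((C → B) → B) → B → B
ordered: ✗, g ×2 used more than once (contraction); unused: h — weakening required
linear: ✗, g ×2 used more than once (contraction); unused: h — weakening required
affine: ✗, g ×2 used more than once (contraction)
relevant: ✗, unused: h — weakening required
unrestricted: ✓, simply typable at (((C → B) → B) → B → C) → ((C → B) → B) → B → B; W, C, E all held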